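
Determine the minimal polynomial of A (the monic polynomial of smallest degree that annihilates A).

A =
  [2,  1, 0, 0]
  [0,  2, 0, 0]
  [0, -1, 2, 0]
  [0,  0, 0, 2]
x^2 - 4*x + 4

The characteristic polynomial is χ_A(x) = (x - 2)^4, so the eigenvalues are known. The minimal polynomial is
  m_A(x) = Π_λ (x − λ)^{k_λ}
where k_λ is the size of the *largest* Jordan block for λ (equivalently, the smallest k with (A − λI)^k v = 0 for every generalised eigenvector v of λ).

  λ = 2: largest Jordan block has size 2, contributing (x − 2)^2

So m_A(x) = (x - 2)^2 = x^2 - 4*x + 4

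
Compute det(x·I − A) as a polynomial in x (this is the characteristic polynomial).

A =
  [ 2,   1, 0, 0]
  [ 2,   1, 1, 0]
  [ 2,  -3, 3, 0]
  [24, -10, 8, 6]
x^4 - 12*x^3 + 48*x^2 - 80*x + 48

Expanding det(x·I − A) (e.g. by cofactor expansion or by noting that A is similar to its Jordan form J, which has the same characteristic polynomial as A) gives
  χ_A(x) = x^4 - 12*x^3 + 48*x^2 - 80*x + 48
which factors as (x - 6)*(x - 2)^3. The eigenvalues (with algebraic multiplicities) are λ = 2 with multiplicity 3, λ = 6 with multiplicity 1.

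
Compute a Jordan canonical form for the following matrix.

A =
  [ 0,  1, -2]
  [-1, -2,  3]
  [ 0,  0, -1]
J_3(-1)

The characteristic polynomial is
  det(x·I − A) = x^3 + 3*x^2 + 3*x + 1 = (x + 1)^3

Eigenvalues and multiplicities (the geometric multiplicity of λ is n − rank(A − λI), which equals the number of Jordan blocks for λ):
  λ = -1: algebraic multiplicity = 3, geometric multiplicity = 1

Determining the block sizes for each eigenvalue:
  λ = -1: one block (gm = 1), so the single block has size am = 3 → block sizes [3]

Assembling the blocks gives a Jordan form
J =
  [-1,  1,  0]
  [ 0, -1,  1]
  [ 0,  0, -1]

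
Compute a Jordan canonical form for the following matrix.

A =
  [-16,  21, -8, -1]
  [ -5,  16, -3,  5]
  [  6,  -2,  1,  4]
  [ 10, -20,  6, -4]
J_3(-3) ⊕ J_1(6)

The characteristic polynomial is
  det(x·I − A) = x^4 + 3*x^3 - 27*x^2 - 135*x - 162 = (x - 6)*(x + 3)^3

Eigenvalues and multiplicities (the geometric multiplicity of λ is n − rank(A − λI), which equals the number of Jordan blocks for λ):
  λ = -3: algebraic multiplicity = 3, geometric multiplicity = 1
  λ = 6: algebraic multiplicity = 1, geometric multiplicity = 1

Determining the block sizes for each eigenvalue:
  λ = -3: one block (gm = 1), so the single block has size am = 3 → block sizes [3]
  λ = 6: one block (gm = 1), so the single block has size am = 1 → block sizes [1]

Assembling the blocks gives a Jordan form
J =
  [-3,  1,  0, 0]
  [ 0, -3,  1, 0]
  [ 0,  0, -3, 0]
  [ 0,  0,  0, 6]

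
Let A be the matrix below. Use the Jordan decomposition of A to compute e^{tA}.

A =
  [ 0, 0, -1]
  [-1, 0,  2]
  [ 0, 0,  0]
e^{tA} =
  [1, 0, -t]
  [-t, 1, t^2/2 + 2*t]
  [0, 0, 1]

Strategy: write A = P · J · P⁻¹ where J is a Jordan canonical form, so e^{tA} = P · e^{tJ} · P⁻¹, and e^{tJ} can be computed block-by-block.

A has Jordan form
J =
  [0, 1, 0]
  [0, 0, 1]
  [0, 0, 0]
(up to reordering of blocks).

Per-block formulas:
  For a 3×3 Jordan block J_3(0): exp(t · J_3(0)) = e^(0t)·(I + t·N + (t^2/2)·N^2), where N is the 3×3 nilpotent shift.

After assembling e^{tJ} and conjugating by P, we get:

e^{tA} =
  [1, 0, -t]
  [-t, 1, t^2/2 + 2*t]
  [0, 0, 1]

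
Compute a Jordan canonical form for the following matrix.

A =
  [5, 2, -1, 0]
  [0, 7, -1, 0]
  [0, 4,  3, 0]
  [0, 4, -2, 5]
J_2(5) ⊕ J_1(5) ⊕ J_1(5)

The characteristic polynomial is
  det(x·I − A) = x^4 - 20*x^3 + 150*x^2 - 500*x + 625 = (x - 5)^4

Eigenvalues and multiplicities (the geometric multiplicity of λ is n − rank(A − λI), which equals the number of Jordan blocks for λ):
  λ = 5: algebraic multiplicity = 4, geometric multiplicity = 3

Determining the block sizes for each eigenvalue:
  λ = 5: 3 blocks summing to 4 forces exactly one block of size 2 and the rest size 1 → block sizes [2, 1, 1]

Assembling the blocks gives a Jordan form
J =
  [5, 1, 0, 0]
  [0, 5, 0, 0]
  [0, 0, 5, 0]
  [0, 0, 0, 5]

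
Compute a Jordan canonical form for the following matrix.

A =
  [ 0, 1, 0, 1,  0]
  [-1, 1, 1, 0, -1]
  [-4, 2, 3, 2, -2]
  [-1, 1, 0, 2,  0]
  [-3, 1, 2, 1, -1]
J_3(1) ⊕ J_1(1) ⊕ J_1(1)

The characteristic polynomial is
  det(x·I − A) = x^5 - 5*x^4 + 10*x^3 - 10*x^2 + 5*x - 1 = (x - 1)^5

Eigenvalues and multiplicities (the geometric multiplicity of λ is n − rank(A − λI), which equals the number of Jordan blocks for λ):
  λ = 1: algebraic multiplicity = 5, geometric multiplicity = 3

Determining the block sizes for each eigenvalue:
  λ = 1: with am = 5 and gm = 3, the partition is not yet determined (e.g. several partitions of 5 into 3 parts exist). Let N = A − (1)·I. Computing rank(N^1) = 2, rank(N^2) = 1, rank(N^3) = 0; the number of blocks of size ≥ j is rank(N^{j−1}) − rank(N^j), giving [3, 1, 1]. So we have 1 block(s) of size 3, 2 block(s) of size 1 → block sizes [3, 1, 1]

Assembling the blocks gives a Jordan form
J =
  [1, 1, 0, 0, 0]
  [0, 1, 1, 0, 0]
  [0, 0, 1, 0, 0]
  [0, 0, 0, 1, 0]
  [0, 0, 0, 0, 1]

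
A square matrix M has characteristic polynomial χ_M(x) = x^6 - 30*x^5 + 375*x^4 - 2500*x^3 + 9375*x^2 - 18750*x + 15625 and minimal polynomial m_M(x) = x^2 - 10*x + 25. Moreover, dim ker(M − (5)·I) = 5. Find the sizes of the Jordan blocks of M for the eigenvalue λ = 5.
Block sizes for λ = 5: [2, 1, 1, 1, 1]

Step 1 — from the characteristic polynomial, algebraic multiplicity of λ = 5 is 6. From dim ker(M − (5)·I) = 5, there are exactly 5 Jordan blocks for λ = 5.
Step 2 — from the minimal polynomial, the factor (x − 5)^2 tells us the largest block for λ = 5 has size 2.
Step 3 — with total size 6, 5 blocks, and largest block 2, the block sizes (in nonincreasing order) are [2, 1, 1, 1, 1].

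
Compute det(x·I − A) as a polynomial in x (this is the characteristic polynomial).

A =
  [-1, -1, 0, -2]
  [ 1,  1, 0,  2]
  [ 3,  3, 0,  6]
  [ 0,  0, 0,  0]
x^4

Expanding det(x·I − A) (e.g. by cofactor expansion or by noting that A is similar to its Jordan form J, which has the same characteristic polynomial as A) gives
  χ_A(x) = x^4
which factors as x^4. The eigenvalues (with algebraic multiplicities) are λ = 0 with multiplicity 4.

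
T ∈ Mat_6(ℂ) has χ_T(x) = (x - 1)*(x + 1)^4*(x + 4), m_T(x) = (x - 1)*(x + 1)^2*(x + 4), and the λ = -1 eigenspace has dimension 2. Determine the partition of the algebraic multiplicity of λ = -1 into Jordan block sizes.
Block sizes for λ = -1: [2, 2]

Step 1 — from the characteristic polynomial, algebraic multiplicity of λ = -1 is 4. From dim ker(T − (-1)·I) = 2, there are exactly 2 Jordan blocks for λ = -1.
Step 2 — from the minimal polynomial, the factor (x + 1)^2 tells us the largest block for λ = -1 has size 2.
Step 3 — with total size 4, 2 blocks, and largest block 2, the block sizes (in nonincreasing order) are [2, 2].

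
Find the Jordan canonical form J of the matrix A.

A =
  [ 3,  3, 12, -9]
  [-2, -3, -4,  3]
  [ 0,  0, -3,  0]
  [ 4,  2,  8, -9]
J_3(-3) ⊕ J_1(-3)

The characteristic polynomial is
  det(x·I − A) = x^4 + 12*x^3 + 54*x^2 + 108*x + 81 = (x + 3)^4

Eigenvalues and multiplicities (the geometric multiplicity of λ is n − rank(A − λI), which equals the number of Jordan blocks for λ):
  λ = -3: algebraic multiplicity = 4, geometric multiplicity = 2

Determining the block sizes for each eigenvalue:
  λ = -3: with am = 4 and gm = 2, the partition is not yet determined (e.g. several partitions of 4 into 2 parts exist). Let N = A − (-3)·I. Computing rank(N^1) = 2, rank(N^2) = 1, rank(N^3) = 0; the number of blocks of size ≥ j is rank(N^{j−1}) − rank(N^j), giving [2, 1, 1]. So we have 1 block(s) of size 3, 1 block(s) of size 1 → block sizes [3, 1]

Assembling the blocks gives a Jordan form
J =
  [-3,  1,  0,  0]
  [ 0, -3,  1,  0]
  [ 0,  0, -3,  0]
  [ 0,  0,  0, -3]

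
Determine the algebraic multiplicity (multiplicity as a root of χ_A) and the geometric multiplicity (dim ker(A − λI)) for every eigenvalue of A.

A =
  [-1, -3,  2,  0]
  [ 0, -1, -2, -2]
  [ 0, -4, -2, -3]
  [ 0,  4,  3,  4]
λ = -1: alg = 2, geom = 1; λ = 1: alg = 2, geom = 1

Step 1 — factor the characteristic polynomial to read off the algebraic multiplicities:
  χ_A(x) = (x - 1)^2*(x + 1)^2

Step 2 — compute geometric multiplicities via the rank-nullity identity g(λ) = n − rank(A − λI):
  rank(A − (-1)·I) = 3, so dim ker(A − (-1)·I) = n − 3 = 1
  rank(A − (1)·I) = 3, so dim ker(A − (1)·I) = n − 3 = 1

Summary:
  λ = -1: algebraic multiplicity = 2, geometric multiplicity = 1
  λ = 1: algebraic multiplicity = 2, geometric multiplicity = 1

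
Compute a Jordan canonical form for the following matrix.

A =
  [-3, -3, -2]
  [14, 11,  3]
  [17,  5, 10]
J_3(6)

The characteristic polynomial is
  det(x·I − A) = x^3 - 18*x^2 + 108*x - 216 = (x - 6)^3

Eigenvalues and multiplicities (the geometric multiplicity of λ is n − rank(A − λI), which equals the number of Jordan blocks for λ):
  λ = 6: algebraic multiplicity = 3, geometric multiplicity = 1

Determining the block sizes for each eigenvalue:
  λ = 6: one block (gm = 1), so the single block has size am = 3 → block sizes [3]

Assembling the blocks gives a Jordan form
J =
  [6, 1, 0]
  [0, 6, 1]
  [0, 0, 6]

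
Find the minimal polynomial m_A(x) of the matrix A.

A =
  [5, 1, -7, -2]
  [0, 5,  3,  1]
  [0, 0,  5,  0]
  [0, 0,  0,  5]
x^3 - 15*x^2 + 75*x - 125

The characteristic polynomial is χ_A(x) = (x - 5)^4, so the eigenvalues are known. The minimal polynomial is
  m_A(x) = Π_λ (x − λ)^{k_λ}
where k_λ is the size of the *largest* Jordan block for λ (equivalently, the smallest k with (A − λI)^k v = 0 for every generalised eigenvector v of λ).

  λ = 5: largest Jordan block has size 3, contributing (x − 5)^3

So m_A(x) = (x - 5)^3 = x^3 - 15*x^2 + 75*x - 125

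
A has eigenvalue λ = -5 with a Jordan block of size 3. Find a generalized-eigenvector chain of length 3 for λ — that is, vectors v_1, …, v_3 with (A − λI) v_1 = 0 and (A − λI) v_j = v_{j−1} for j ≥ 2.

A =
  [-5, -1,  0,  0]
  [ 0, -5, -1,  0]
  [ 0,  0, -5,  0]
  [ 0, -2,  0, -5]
A Jordan chain for λ = -5 of length 3:
v_1 = (1, 0, 0, 2)ᵀ
v_2 = (0, -1, 0, 0)ᵀ
v_3 = (0, 0, 1, 0)ᵀ

Let N = A − (-5)·I. We want v_3 with N^3 v_3 = 0 but N^2 v_3 ≠ 0; then v_{j-1} := N · v_j for j = 3, …, 2.

Pick v_3 = (0, 0, 1, 0)ᵀ.
Then v_2 = N · v_3 = (0, -1, 0, 0)ᵀ.
Then v_1 = N · v_2 = (1, 0, 0, 2)ᵀ.

Sanity check: (A − (-5)·I) v_1 = (0, 0, 0, 0)ᵀ = 0. ✓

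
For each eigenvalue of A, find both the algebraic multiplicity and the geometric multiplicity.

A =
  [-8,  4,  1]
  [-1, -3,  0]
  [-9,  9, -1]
λ = -4: alg = 3, geom = 1

Step 1 — factor the characteristic polynomial to read off the algebraic multiplicities:
  χ_A(x) = (x + 4)^3

Step 2 — compute geometric multiplicities via the rank-nullity identity g(λ) = n − rank(A − λI):
  rank(A − (-4)·I) = 2, so dim ker(A − (-4)·I) = n − 2 = 1

Summary:
  λ = -4: algebraic multiplicity = 3, geometric multiplicity = 1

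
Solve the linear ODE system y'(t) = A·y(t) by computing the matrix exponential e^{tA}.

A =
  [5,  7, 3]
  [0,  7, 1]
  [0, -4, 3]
e^{tA} =
  [exp(5*t), t^2*exp(5*t) + 7*t*exp(5*t), t^2*exp(5*t)/2 + 3*t*exp(5*t)]
  [0, 2*t*exp(5*t) + exp(5*t), t*exp(5*t)]
  [0, -4*t*exp(5*t), -2*t*exp(5*t) + exp(5*t)]

Strategy: write A = P · J · P⁻¹ where J is a Jordan canonical form, so e^{tA} = P · e^{tJ} · P⁻¹, and e^{tJ} can be computed block-by-block.

A has Jordan form
J =
  [5, 1, 0]
  [0, 5, 1]
  [0, 0, 5]
(up to reordering of blocks).

Per-block formulas:
  For a 3×3 Jordan block J_3(5): exp(t · J_3(5)) = e^(5t)·(I + t·N + (t^2/2)·N^2), where N is the 3×3 nilpotent shift.

After assembling e^{tJ} and conjugating by P, we get:

e^{tA} =
  [exp(5*t), t^2*exp(5*t) + 7*t*exp(5*t), t^2*exp(5*t)/2 + 3*t*exp(5*t)]
  [0, 2*t*exp(5*t) + exp(5*t), t*exp(5*t)]
  [0, -4*t*exp(5*t), -2*t*exp(5*t) + exp(5*t)]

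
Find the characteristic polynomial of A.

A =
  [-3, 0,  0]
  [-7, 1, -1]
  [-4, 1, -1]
x^3 + 3*x^2

Expanding det(x·I − A) (e.g. by cofactor expansion or by noting that A is similar to its Jordan form J, which has the same characteristic polynomial as A) gives
  χ_A(x) = x^3 + 3*x^2
which factors as x^2*(x + 3). The eigenvalues (with algebraic multiplicities) are λ = -3 with multiplicity 1, λ = 0 with multiplicity 2.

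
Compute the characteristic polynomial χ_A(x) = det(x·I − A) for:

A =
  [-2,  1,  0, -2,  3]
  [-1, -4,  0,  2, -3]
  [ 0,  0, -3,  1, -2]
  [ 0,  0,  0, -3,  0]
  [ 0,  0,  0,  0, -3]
x^5 + 15*x^4 + 90*x^3 + 270*x^2 + 405*x + 243

Expanding det(x·I − A) (e.g. by cofactor expansion or by noting that A is similar to its Jordan form J, which has the same characteristic polynomial as A) gives
  χ_A(x) = x^5 + 15*x^4 + 90*x^3 + 270*x^2 + 405*x + 243
which factors as (x + 3)^5. The eigenvalues (with algebraic multiplicities) are λ = -3 with multiplicity 5.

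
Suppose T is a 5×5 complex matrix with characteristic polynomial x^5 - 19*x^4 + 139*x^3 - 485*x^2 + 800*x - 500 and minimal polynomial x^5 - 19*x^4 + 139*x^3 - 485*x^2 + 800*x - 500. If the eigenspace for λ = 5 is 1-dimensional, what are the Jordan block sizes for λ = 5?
Block sizes for λ = 5: [3]

Step 1 — from the characteristic polynomial, algebraic multiplicity of λ = 5 is 3. From dim ker(T − (5)·I) = 1, there are exactly 1 Jordan blocks for λ = 5.
Step 2 — from the minimal polynomial, the factor (x − 5)^3 tells us the largest block for λ = 5 has size 3.
Step 3 — with total size 3, 1 blocks, and largest block 3, the block sizes (in nonincreasing order) are [3].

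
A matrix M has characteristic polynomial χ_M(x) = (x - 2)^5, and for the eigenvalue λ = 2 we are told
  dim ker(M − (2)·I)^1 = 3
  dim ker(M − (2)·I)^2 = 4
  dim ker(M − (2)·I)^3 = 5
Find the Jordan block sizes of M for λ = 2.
Block sizes for λ = 2: [3, 1, 1]

From the dimensions of kernels of powers, the number of Jordan blocks of size at least j is d_j − d_{j−1} where d_j = dim ker(N^j) (with d_0 = 0). Computing the differences gives [3, 1, 1].
The number of blocks of size exactly k is (#blocks of size ≥ k) − (#blocks of size ≥ k + 1), so the partition is: 2 block(s) of size 1, 1 block(s) of size 3.
In nonincreasing order the block sizes are [3, 1, 1].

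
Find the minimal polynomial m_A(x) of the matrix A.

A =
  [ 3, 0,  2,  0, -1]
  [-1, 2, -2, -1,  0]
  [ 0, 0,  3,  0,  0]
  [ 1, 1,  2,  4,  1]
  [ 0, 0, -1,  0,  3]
x^3 - 9*x^2 + 27*x - 27

The characteristic polynomial is χ_A(x) = (x - 3)^5, so the eigenvalues are known. The minimal polynomial is
  m_A(x) = Π_λ (x − λ)^{k_λ}
where k_λ is the size of the *largest* Jordan block for λ (equivalently, the smallest k with (A − λI)^k v = 0 for every generalised eigenvector v of λ).

  λ = 3: largest Jordan block has size 3, contributing (x − 3)^3

So m_A(x) = (x - 3)^3 = x^3 - 9*x^2 + 27*x - 27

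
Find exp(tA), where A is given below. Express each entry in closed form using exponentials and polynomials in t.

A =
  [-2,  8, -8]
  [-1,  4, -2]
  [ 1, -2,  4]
e^{tA} =
  [-4*t*exp(2*t) + exp(2*t), 8*t*exp(2*t), -8*t*exp(2*t)]
  [-t*exp(2*t), 2*t*exp(2*t) + exp(2*t), -2*t*exp(2*t)]
  [t*exp(2*t), -2*t*exp(2*t), 2*t*exp(2*t) + exp(2*t)]

Strategy: write A = P · J · P⁻¹ where J is a Jordan canonical form, so e^{tA} = P · e^{tJ} · P⁻¹, and e^{tJ} can be computed block-by-block.

A has Jordan form
J =
  [2, 1, 0]
  [0, 2, 0]
  [0, 0, 2]
(up to reordering of blocks).

Per-block formulas:
  For a 2×2 Jordan block J_2(2): exp(t · J_2(2)) = e^(2t)·(I + t·N), where N is the 2×2 nilpotent shift.
  For a 1×1 block at λ = 2: exp(t · [2]) = [e^(2t)].

After assembling e^{tJ} and conjugating by P, we get:

e^{tA} =
  [-4*t*exp(2*t) + exp(2*t), 8*t*exp(2*t), -8*t*exp(2*t)]
  [-t*exp(2*t), 2*t*exp(2*t) + exp(2*t), -2*t*exp(2*t)]
  [t*exp(2*t), -2*t*exp(2*t), 2*t*exp(2*t) + exp(2*t)]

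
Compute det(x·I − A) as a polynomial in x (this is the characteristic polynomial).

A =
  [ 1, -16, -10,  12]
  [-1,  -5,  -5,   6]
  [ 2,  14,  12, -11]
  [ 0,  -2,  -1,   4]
x^4 - 12*x^3 + 54*x^2 - 108*x + 81

Expanding det(x·I − A) (e.g. by cofactor expansion or by noting that A is similar to its Jordan form J, which has the same characteristic polynomial as A) gives
  χ_A(x) = x^4 - 12*x^3 + 54*x^2 - 108*x + 81
which factors as (x - 3)^4. The eigenvalues (with algebraic multiplicities) are λ = 3 with multiplicity 4.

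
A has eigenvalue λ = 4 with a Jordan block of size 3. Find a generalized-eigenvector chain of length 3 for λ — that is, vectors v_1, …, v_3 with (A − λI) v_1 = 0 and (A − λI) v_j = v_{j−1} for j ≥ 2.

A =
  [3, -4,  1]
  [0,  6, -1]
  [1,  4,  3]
A Jordan chain for λ = 4 of length 3:
v_1 = (2, -1, -2)ᵀ
v_2 = (-1, 0, 1)ᵀ
v_3 = (1, 0, 0)ᵀ

Let N = A − (4)·I. We want v_3 with N^3 v_3 = 0 but N^2 v_3 ≠ 0; then v_{j-1} := N · v_j for j = 3, …, 2.

Pick v_3 = (1, 0, 0)ᵀ.
Then v_2 = N · v_3 = (-1, 0, 1)ᵀ.
Then v_1 = N · v_2 = (2, -1, -2)ᵀ.

Sanity check: (A − (4)·I) v_1 = (0, 0, 0)ᵀ = 0. ✓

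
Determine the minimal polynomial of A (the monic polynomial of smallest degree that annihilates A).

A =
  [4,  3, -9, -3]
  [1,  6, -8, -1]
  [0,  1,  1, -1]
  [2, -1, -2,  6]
x^4 - 17*x^3 + 108*x^2 - 304*x + 320

The characteristic polynomial is χ_A(x) = (x - 5)*(x - 4)^3, so the eigenvalues are known. The minimal polynomial is
  m_A(x) = Π_λ (x − λ)^{k_λ}
where k_λ is the size of the *largest* Jordan block for λ (equivalently, the smallest k with (A − λI)^k v = 0 for every generalised eigenvector v of λ).

  λ = 4: largest Jordan block has size 3, contributing (x − 4)^3
  λ = 5: largest Jordan block has size 1, contributing (x − 5)

So m_A(x) = (x - 5)*(x - 4)^3 = x^4 - 17*x^3 + 108*x^2 - 304*x + 320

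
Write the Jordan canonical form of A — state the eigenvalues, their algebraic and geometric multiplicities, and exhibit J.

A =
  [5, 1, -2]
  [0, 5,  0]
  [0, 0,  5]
J_2(5) ⊕ J_1(5)

The characteristic polynomial is
  det(x·I − A) = x^3 - 15*x^2 + 75*x - 125 = (x - 5)^3

Eigenvalues and multiplicities (the geometric multiplicity of λ is n − rank(A − λI), which equals the number of Jordan blocks for λ):
  λ = 5: algebraic multiplicity = 3, geometric multiplicity = 2

Determining the block sizes for each eigenvalue:
  λ = 5: 2 blocks summing to 3 forces exactly one block of size 2 and the rest size 1 → block sizes [2, 1]

Assembling the blocks gives a Jordan form
J =
  [5, 1, 0]
  [0, 5, 0]
  [0, 0, 5]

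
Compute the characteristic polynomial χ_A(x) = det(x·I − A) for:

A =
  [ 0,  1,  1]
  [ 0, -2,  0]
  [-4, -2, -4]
x^3 + 6*x^2 + 12*x + 8

Expanding det(x·I − A) (e.g. by cofactor expansion or by noting that A is similar to its Jordan form J, which has the same characteristic polynomial as A) gives
  χ_A(x) = x^3 + 6*x^2 + 12*x + 8
which factors as (x + 2)^3. The eigenvalues (with algebraic multiplicities) are λ = -2 with multiplicity 3.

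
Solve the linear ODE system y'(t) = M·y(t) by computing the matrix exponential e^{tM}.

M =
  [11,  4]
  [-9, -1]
e^{tM} =
  [6*t*exp(5*t) + exp(5*t), 4*t*exp(5*t)]
  [-9*t*exp(5*t), -6*t*exp(5*t) + exp(5*t)]

Strategy: write M = P · J · P⁻¹ where J is a Jordan canonical form, so e^{tM} = P · e^{tJ} · P⁻¹, and e^{tJ} can be computed block-by-block.

M has Jordan form
J =
  [5, 1]
  [0, 5]
(up to reordering of blocks).

Per-block formulas:
  For a 2×2 Jordan block J_2(5): exp(t · J_2(5)) = e^(5t)·(I + t·N), where N is the 2×2 nilpotent shift.

After assembling e^{tJ} and conjugating by P, we get:

e^{tM} =
  [6*t*exp(5*t) + exp(5*t), 4*t*exp(5*t)]
  [-9*t*exp(5*t), -6*t*exp(5*t) + exp(5*t)]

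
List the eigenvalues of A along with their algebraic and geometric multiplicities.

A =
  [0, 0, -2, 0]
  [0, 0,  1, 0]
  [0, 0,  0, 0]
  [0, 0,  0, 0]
λ = 0: alg = 4, geom = 3

Step 1 — factor the characteristic polynomial to read off the algebraic multiplicities:
  χ_A(x) = x^4

Step 2 — compute geometric multiplicities via the rank-nullity identity g(λ) = n − rank(A − λI):
  rank(A − (0)·I) = 1, so dim ker(A − (0)·I) = n − 1 = 3

Summary:
  λ = 0: algebraic multiplicity = 4, geometric multiplicity = 3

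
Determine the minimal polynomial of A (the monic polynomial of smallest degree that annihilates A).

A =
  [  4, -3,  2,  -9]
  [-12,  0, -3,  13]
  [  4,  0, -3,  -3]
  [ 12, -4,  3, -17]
x^2 + 8*x + 16

The characteristic polynomial is χ_A(x) = (x + 4)^4, so the eigenvalues are known. The minimal polynomial is
  m_A(x) = Π_λ (x − λ)^{k_λ}
where k_λ is the size of the *largest* Jordan block for λ (equivalently, the smallest k with (A − λI)^k v = 0 for every generalised eigenvector v of λ).

  λ = -4: largest Jordan block has size 2, contributing (x + 4)^2

So m_A(x) = (x + 4)^2 = x^2 + 8*x + 16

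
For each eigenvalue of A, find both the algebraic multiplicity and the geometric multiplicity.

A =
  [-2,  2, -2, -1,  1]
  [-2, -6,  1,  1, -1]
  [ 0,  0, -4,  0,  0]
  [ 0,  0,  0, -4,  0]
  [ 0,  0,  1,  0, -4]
λ = -4: alg = 5, geom = 3

Step 1 — factor the characteristic polynomial to read off the algebraic multiplicities:
  χ_A(x) = (x + 4)^5

Step 2 — compute geometric multiplicities via the rank-nullity identity g(λ) = n − rank(A − λI):
  rank(A − (-4)·I) = 2, so dim ker(A − (-4)·I) = n − 2 = 3

Summary:
  λ = -4: algebraic multiplicity = 5, geometric multiplicity = 3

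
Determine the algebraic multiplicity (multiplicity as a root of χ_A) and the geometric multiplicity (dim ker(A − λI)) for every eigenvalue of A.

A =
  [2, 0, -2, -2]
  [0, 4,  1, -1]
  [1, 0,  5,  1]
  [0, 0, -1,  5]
λ = 4: alg = 4, geom = 2

Step 1 — factor the characteristic polynomial to read off the algebraic multiplicities:
  χ_A(x) = (x - 4)^4

Step 2 — compute geometric multiplicities via the rank-nullity identity g(λ) = n − rank(A − λI):
  rank(A − (4)·I) = 2, so dim ker(A − (4)·I) = n − 2 = 2

Summary:
  λ = 4: algebraic multiplicity = 4, geometric multiplicity = 2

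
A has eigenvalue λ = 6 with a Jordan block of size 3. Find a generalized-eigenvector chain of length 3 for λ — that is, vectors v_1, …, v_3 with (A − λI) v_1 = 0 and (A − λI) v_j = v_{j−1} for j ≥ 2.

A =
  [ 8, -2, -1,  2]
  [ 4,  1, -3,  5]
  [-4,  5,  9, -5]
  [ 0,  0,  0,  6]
A Jordan chain for λ = 6 of length 3:
v_1 = (1, 2, -2, 0)ᵀ
v_2 = (-2, -5, 5, 0)ᵀ
v_3 = (0, 1, 0, 0)ᵀ

Let N = A − (6)·I. We want v_3 with N^3 v_3 = 0 but N^2 v_3 ≠ 0; then v_{j-1} := N · v_j for j = 3, …, 2.

Pick v_3 = (0, 1, 0, 0)ᵀ.
Then v_2 = N · v_3 = (-2, -5, 5, 0)ᵀ.
Then v_1 = N · v_2 = (1, 2, -2, 0)ᵀ.

Sanity check: (A − (6)·I) v_1 = (0, 0, 0, 0)ᵀ = 0. ✓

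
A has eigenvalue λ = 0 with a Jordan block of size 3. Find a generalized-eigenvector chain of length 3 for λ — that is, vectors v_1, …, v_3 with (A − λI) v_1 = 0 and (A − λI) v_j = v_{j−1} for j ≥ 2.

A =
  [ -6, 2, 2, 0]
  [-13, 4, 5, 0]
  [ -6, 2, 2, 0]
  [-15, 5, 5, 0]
A Jordan chain for λ = 0 of length 3:
v_1 = (-2, -4, -2, -5)ᵀ
v_2 = (-6, -13, -6, -15)ᵀ
v_3 = (1, 0, 0, 0)ᵀ

Let N = A − (0)·I. We want v_3 with N^3 v_3 = 0 but N^2 v_3 ≠ 0; then v_{j-1} := N · v_j for j = 3, …, 2.

Pick v_3 = (1, 0, 0, 0)ᵀ.
Then v_2 = N · v_3 = (-6, -13, -6, -15)ᵀ.
Then v_1 = N · v_2 = (-2, -4, -2, -5)ᵀ.

Sanity check: (A − (0)·I) v_1 = (0, 0, 0, 0)ᵀ = 0. ✓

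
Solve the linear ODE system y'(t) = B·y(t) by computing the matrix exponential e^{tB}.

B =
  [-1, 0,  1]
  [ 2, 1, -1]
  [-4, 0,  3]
e^{tB} =
  [-2*t*exp(t) + exp(t), 0, t*exp(t)]
  [2*t*exp(t), exp(t), -t*exp(t)]
  [-4*t*exp(t), 0, 2*t*exp(t) + exp(t)]

Strategy: write B = P · J · P⁻¹ where J is a Jordan canonical form, so e^{tB} = P · e^{tJ} · P⁻¹, and e^{tJ} can be computed block-by-block.

B has Jordan form
J =
  [1, 1, 0]
  [0, 1, 0]
  [0, 0, 1]
(up to reordering of blocks).

Per-block formulas:
  For a 1×1 block at λ = 1: exp(t · [1]) = [e^(1t)].
  For a 2×2 Jordan block J_2(1): exp(t · J_2(1)) = e^(1t)·(I + t·N), where N is the 2×2 nilpotent shift.

After assembling e^{tJ} and conjugating by P, we get:

e^{tB} =
  [-2*t*exp(t) + exp(t), 0, t*exp(t)]
  [2*t*exp(t), exp(t), -t*exp(t)]
  [-4*t*exp(t), 0, 2*t*exp(t) + exp(t)]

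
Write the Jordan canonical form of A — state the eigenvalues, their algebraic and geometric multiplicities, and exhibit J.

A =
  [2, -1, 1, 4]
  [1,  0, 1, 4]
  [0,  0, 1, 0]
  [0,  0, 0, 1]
J_2(1) ⊕ J_1(1) ⊕ J_1(1)

The characteristic polynomial is
  det(x·I − A) = x^4 - 4*x^3 + 6*x^2 - 4*x + 1 = (x - 1)^4

Eigenvalues and multiplicities (the geometric multiplicity of λ is n − rank(A − λI), which equals the number of Jordan blocks for λ):
  λ = 1: algebraic multiplicity = 4, geometric multiplicity = 3

Determining the block sizes for each eigenvalue:
  λ = 1: 3 blocks summing to 4 forces exactly one block of size 2 and the rest size 1 → block sizes [2, 1, 1]

Assembling the blocks gives a Jordan form
J =
  [1, 1, 0, 0]
  [0, 1, 0, 0]
  [0, 0, 1, 0]
  [0, 0, 0, 1]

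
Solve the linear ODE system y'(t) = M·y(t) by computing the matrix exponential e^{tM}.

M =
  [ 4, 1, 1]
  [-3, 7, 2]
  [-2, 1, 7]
e^{tM} =
  [-t^2*exp(6*t)/2 - 2*t*exp(6*t) + exp(6*t), t*exp(6*t), t^2*exp(6*t)/2 + t*exp(6*t)]
  [-t^2*exp(6*t)/2 - 3*t*exp(6*t), t*exp(6*t) + exp(6*t), t^2*exp(6*t)/2 + 2*t*exp(6*t)]
  [-t^2*exp(6*t)/2 - 2*t*exp(6*t), t*exp(6*t), t^2*exp(6*t)/2 + t*exp(6*t) + exp(6*t)]

Strategy: write M = P · J · P⁻¹ where J is a Jordan canonical form, so e^{tM} = P · e^{tJ} · P⁻¹, and e^{tJ} can be computed block-by-block.

M has Jordan form
J =
  [6, 1, 0]
  [0, 6, 1]
  [0, 0, 6]
(up to reordering of blocks).

Per-block formulas:
  For a 3×3 Jordan block J_3(6): exp(t · J_3(6)) = e^(6t)·(I + t·N + (t^2/2)·N^2), where N is the 3×3 nilpotent shift.

After assembling e^{tJ} and conjugating by P, we get:

e^{tM} =
  [-t^2*exp(6*t)/2 - 2*t*exp(6*t) + exp(6*t), t*exp(6*t), t^2*exp(6*t)/2 + t*exp(6*t)]
  [-t^2*exp(6*t)/2 - 3*t*exp(6*t), t*exp(6*t) + exp(6*t), t^2*exp(6*t)/2 + 2*t*exp(6*t)]
  [-t^2*exp(6*t)/2 - 2*t*exp(6*t), t*exp(6*t), t^2*exp(6*t)/2 + t*exp(6*t) + exp(6*t)]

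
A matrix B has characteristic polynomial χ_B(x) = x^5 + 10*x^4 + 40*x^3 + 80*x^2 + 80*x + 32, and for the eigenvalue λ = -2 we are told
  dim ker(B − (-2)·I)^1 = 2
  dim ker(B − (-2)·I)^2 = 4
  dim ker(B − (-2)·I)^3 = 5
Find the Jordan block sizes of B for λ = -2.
Block sizes for λ = -2: [3, 2]

From the dimensions of kernels of powers, the number of Jordan blocks of size at least j is d_j − d_{j−1} where d_j = dim ker(N^j) (with d_0 = 0). Computing the differences gives [2, 2, 1].
The number of blocks of size exactly k is (#blocks of size ≥ k) − (#blocks of size ≥ k + 1), so the partition is: 1 block(s) of size 2, 1 block(s) of size 3.
In nonincreasing order the block sizes are [3, 2].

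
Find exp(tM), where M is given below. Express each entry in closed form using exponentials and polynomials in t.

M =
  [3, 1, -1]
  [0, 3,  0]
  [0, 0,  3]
e^{tM} =
  [exp(3*t), t*exp(3*t), -t*exp(3*t)]
  [0, exp(3*t), 0]
  [0, 0, exp(3*t)]

Strategy: write M = P · J · P⁻¹ where J is a Jordan canonical form, so e^{tM} = P · e^{tJ} · P⁻¹, and e^{tJ} can be computed block-by-block.

M has Jordan form
J =
  [3, 1, 0]
  [0, 3, 0]
  [0, 0, 3]
(up to reordering of blocks).

Per-block formulas:
  For a 1×1 block at λ = 3: exp(t · [3]) = [e^(3t)].
  For a 2×2 Jordan block J_2(3): exp(t · J_2(3)) = e^(3t)·(I + t·N), where N is the 2×2 nilpotent shift.

After assembling e^{tJ} and conjugating by P, we get:

e^{tM} =
  [exp(3*t), t*exp(3*t), -t*exp(3*t)]
  [0, exp(3*t), 0]
  [0, 0, exp(3*t)]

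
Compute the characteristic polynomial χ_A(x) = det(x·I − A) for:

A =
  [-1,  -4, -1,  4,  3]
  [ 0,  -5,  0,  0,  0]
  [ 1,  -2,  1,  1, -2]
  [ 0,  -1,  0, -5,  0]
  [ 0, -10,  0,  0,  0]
x^5 + 10*x^4 + 25*x^3

Expanding det(x·I − A) (e.g. by cofactor expansion or by noting that A is similar to its Jordan form J, which has the same characteristic polynomial as A) gives
  χ_A(x) = x^5 + 10*x^4 + 25*x^3
which factors as x^3*(x + 5)^2. The eigenvalues (with algebraic multiplicities) are λ = -5 with multiplicity 2, λ = 0 with multiplicity 3.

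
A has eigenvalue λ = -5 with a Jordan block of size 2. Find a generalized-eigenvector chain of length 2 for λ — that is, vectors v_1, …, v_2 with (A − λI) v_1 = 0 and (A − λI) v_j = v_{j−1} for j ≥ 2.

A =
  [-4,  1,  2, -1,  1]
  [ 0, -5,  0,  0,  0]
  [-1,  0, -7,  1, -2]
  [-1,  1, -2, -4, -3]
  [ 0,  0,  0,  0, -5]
A Jordan chain for λ = -5 of length 2:
v_1 = (1, 0, -1, -1, 0)ᵀ
v_2 = (1, 0, 0, 0, 0)ᵀ

Let N = A − (-5)·I. We want v_2 with N^2 v_2 = 0 but N^1 v_2 ≠ 0; then v_{j-1} := N · v_j for j = 2, …, 2.

Pick v_2 = (1, 0, 0, 0, 0)ᵀ.
Then v_1 = N · v_2 = (1, 0, -1, -1, 0)ᵀ.

Sanity check: (A − (-5)·I) v_1 = (0, 0, 0, 0, 0)ᵀ = 0. ✓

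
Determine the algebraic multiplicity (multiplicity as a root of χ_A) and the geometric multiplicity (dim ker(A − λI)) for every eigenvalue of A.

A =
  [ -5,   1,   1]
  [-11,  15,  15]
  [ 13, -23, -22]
λ = -4: alg = 3, geom = 1

Step 1 — factor the characteristic polynomial to read off the algebraic multiplicities:
  χ_A(x) = (x + 4)^3

Step 2 — compute geometric multiplicities via the rank-nullity identity g(λ) = n − rank(A − λI):
  rank(A − (-4)·I) = 2, so dim ker(A − (-4)·I) = n − 2 = 1

Summary:
  λ = -4: algebraic multiplicity = 3, geometric multiplicity = 1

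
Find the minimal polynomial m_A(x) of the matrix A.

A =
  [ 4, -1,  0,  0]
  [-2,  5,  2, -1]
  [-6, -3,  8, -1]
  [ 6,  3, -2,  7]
x^3 - 18*x^2 + 108*x - 216

The characteristic polynomial is χ_A(x) = (x - 6)^4, so the eigenvalues are known. The minimal polynomial is
  m_A(x) = Π_λ (x − λ)^{k_λ}
where k_λ is the size of the *largest* Jordan block for λ (equivalently, the smallest k with (A − λI)^k v = 0 for every generalised eigenvector v of λ).

  λ = 6: largest Jordan block has size 3, contributing (x − 6)^3

So m_A(x) = (x - 6)^3 = x^3 - 18*x^2 + 108*x - 216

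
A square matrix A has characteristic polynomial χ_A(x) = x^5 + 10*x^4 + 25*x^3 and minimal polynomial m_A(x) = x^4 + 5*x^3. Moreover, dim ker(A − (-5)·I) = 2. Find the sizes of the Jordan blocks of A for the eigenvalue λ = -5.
Block sizes for λ = -5: [1, 1]

Step 1 — from the characteristic polynomial, algebraic multiplicity of λ = -5 is 2. From dim ker(A − (-5)·I) = 2, there are exactly 2 Jordan blocks for λ = -5.
Step 2 — from the minimal polynomial, the factor (x + 5) tells us the largest block for λ = -5 has size 1.
Step 3 — with total size 2, 2 blocks, and largest block 1, the block sizes (in nonincreasing order) are [1, 1].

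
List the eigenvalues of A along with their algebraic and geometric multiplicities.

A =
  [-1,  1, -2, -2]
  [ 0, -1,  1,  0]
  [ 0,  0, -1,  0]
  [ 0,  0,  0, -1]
λ = -1: alg = 4, geom = 2

Step 1 — factor the characteristic polynomial to read off the algebraic multiplicities:
  χ_A(x) = (x + 1)^4

Step 2 — compute geometric multiplicities via the rank-nullity identity g(λ) = n − rank(A − λI):
  rank(A − (-1)·I) = 2, so dim ker(A − (-1)·I) = n − 2 = 2

Summary:
  λ = -1: algebraic multiplicity = 4, geometric multiplicity = 2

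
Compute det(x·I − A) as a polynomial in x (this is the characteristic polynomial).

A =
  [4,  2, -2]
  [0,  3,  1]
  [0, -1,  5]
x^3 - 12*x^2 + 48*x - 64

Expanding det(x·I − A) (e.g. by cofactor expansion or by noting that A is similar to its Jordan form J, which has the same characteristic polynomial as A) gives
  χ_A(x) = x^3 - 12*x^2 + 48*x - 64
which factors as (x - 4)^3. The eigenvalues (with algebraic multiplicities) are λ = 4 with multiplicity 3.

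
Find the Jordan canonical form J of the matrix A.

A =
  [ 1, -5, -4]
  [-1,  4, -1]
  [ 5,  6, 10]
J_3(5)

The characteristic polynomial is
  det(x·I − A) = x^3 - 15*x^2 + 75*x - 125 = (x - 5)^3

Eigenvalues and multiplicities (the geometric multiplicity of λ is n − rank(A − λI), which equals the number of Jordan blocks for λ):
  λ = 5: algebraic multiplicity = 3, geometric multiplicity = 1

Determining the block sizes for each eigenvalue:
  λ = 5: one block (gm = 1), so the single block has size am = 3 → block sizes [3]

Assembling the blocks gives a Jordan form
J =
  [5, 1, 0]
  [0, 5, 1]
  [0, 0, 5]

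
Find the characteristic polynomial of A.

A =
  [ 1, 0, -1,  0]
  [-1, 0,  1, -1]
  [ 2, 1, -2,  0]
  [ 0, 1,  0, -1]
x^4 + 2*x^3 + x^2

Expanding det(x·I − A) (e.g. by cofactor expansion or by noting that A is similar to its Jordan form J, which has the same characteristic polynomial as A) gives
  χ_A(x) = x^4 + 2*x^3 + x^2
which factors as x^2*(x + 1)^2. The eigenvalues (with algebraic multiplicities) are λ = -1 with multiplicity 2, λ = 0 with multiplicity 2.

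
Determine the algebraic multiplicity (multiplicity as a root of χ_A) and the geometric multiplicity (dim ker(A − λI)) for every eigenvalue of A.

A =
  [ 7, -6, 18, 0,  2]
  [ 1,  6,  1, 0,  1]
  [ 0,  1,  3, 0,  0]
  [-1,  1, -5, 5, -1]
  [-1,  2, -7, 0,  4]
λ = 5: alg = 5, geom = 3

Step 1 — factor the characteristic polynomial to read off the algebraic multiplicities:
  χ_A(x) = (x - 5)^5

Step 2 — compute geometric multiplicities via the rank-nullity identity g(λ) = n − rank(A − λI):
  rank(A − (5)·I) = 2, so dim ker(A − (5)·I) = n − 2 = 3

Summary:
  λ = 5: algebraic multiplicity = 5, geometric multiplicity = 3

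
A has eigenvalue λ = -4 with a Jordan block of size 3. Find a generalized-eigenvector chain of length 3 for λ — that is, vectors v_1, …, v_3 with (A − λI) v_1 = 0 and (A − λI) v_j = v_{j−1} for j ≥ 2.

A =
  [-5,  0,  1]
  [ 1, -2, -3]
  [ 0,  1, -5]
A Jordan chain for λ = -4 of length 3:
v_1 = (1, 1, 1)ᵀ
v_2 = (-1, 1, 0)ᵀ
v_3 = (1, 0, 0)ᵀ

Let N = A − (-4)·I. We want v_3 with N^3 v_3 = 0 but N^2 v_3 ≠ 0; then v_{j-1} := N · v_j for j = 3, …, 2.

Pick v_3 = (1, 0, 0)ᵀ.
Then v_2 = N · v_3 = (-1, 1, 0)ᵀ.
Then v_1 = N · v_2 = (1, 1, 1)ᵀ.

Sanity check: (A − (-4)·I) v_1 = (0, 0, 0)ᵀ = 0. ✓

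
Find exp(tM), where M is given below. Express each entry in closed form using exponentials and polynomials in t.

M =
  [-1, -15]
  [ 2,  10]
e^{tM} =
  [-5*exp(5*t) + 6*exp(4*t), -15*exp(5*t) + 15*exp(4*t)]
  [2*exp(5*t) - 2*exp(4*t), 6*exp(5*t) - 5*exp(4*t)]

Strategy: write M = P · J · P⁻¹ where J is a Jordan canonical form, so e^{tM} = P · e^{tJ} · P⁻¹, and e^{tJ} can be computed block-by-block.

M has Jordan form
J =
  [4, 0]
  [0, 5]
(up to reordering of blocks).

Per-block formulas:
  For a 1×1 block at λ = 4: exp(t · [4]) = [e^(4t)].
  For a 1×1 block at λ = 5: exp(t · [5]) = [e^(5t)].

After assembling e^{tJ} and conjugating by P, we get:

e^{tM} =
  [-5*exp(5*t) + 6*exp(4*t), -15*exp(5*t) + 15*exp(4*t)]
  [2*exp(5*t) - 2*exp(4*t), 6*exp(5*t) - 5*exp(4*t)]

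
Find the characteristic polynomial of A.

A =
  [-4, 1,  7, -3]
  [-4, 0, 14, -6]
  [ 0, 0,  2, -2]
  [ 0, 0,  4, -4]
x^4 + 6*x^3 + 12*x^2 + 8*x

Expanding det(x·I − A) (e.g. by cofactor expansion or by noting that A is similar to its Jordan form J, which has the same characteristic polynomial as A) gives
  χ_A(x) = x^4 + 6*x^3 + 12*x^2 + 8*x
which factors as x*(x + 2)^3. The eigenvalues (with algebraic multiplicities) are λ = -2 with multiplicity 3, λ = 0 with multiplicity 1.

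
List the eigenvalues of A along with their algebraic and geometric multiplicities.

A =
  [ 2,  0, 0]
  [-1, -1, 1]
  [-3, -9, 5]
λ = 2: alg = 3, geom = 2

Step 1 — factor the characteristic polynomial to read off the algebraic multiplicities:
  χ_A(x) = (x - 2)^3

Step 2 — compute geometric multiplicities via the rank-nullity identity g(λ) = n − rank(A − λI):
  rank(A − (2)·I) = 1, so dim ker(A − (2)·I) = n − 1 = 2

Summary:
  λ = 2: algebraic multiplicity = 3, geometric multiplicity = 2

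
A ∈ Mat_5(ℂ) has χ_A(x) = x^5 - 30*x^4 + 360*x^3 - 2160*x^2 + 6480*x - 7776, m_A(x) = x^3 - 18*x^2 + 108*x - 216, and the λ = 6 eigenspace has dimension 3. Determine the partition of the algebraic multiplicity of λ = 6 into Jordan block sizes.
Block sizes for λ = 6: [3, 1, 1]

Step 1 — from the characteristic polynomial, algebraic multiplicity of λ = 6 is 5. From dim ker(A − (6)·I) = 3, there are exactly 3 Jordan blocks for λ = 6.
Step 2 — from the minimal polynomial, the factor (x − 6)^3 tells us the largest block for λ = 6 has size 3.
Step 3 — with total size 5, 3 blocks, and largest block 3, the block sizes (in nonincreasing order) are [3, 1, 1].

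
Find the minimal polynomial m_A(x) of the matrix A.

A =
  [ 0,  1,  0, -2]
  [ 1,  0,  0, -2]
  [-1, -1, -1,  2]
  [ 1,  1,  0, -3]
x^2 + 2*x + 1

The characteristic polynomial is χ_A(x) = (x + 1)^4, so the eigenvalues are known. The minimal polynomial is
  m_A(x) = Π_λ (x − λ)^{k_λ}
where k_λ is the size of the *largest* Jordan block for λ (equivalently, the smallest k with (A − λI)^k v = 0 for every generalised eigenvector v of λ).

  λ = -1: largest Jordan block has size 2, contributing (x + 1)^2

So m_A(x) = (x + 1)^2 = x^2 + 2*x + 1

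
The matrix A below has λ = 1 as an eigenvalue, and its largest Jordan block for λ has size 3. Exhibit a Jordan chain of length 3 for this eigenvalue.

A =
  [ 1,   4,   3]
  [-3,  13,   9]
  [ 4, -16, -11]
A Jordan chain for λ = 1 of length 3:
v_1 = (0, -12, 16)ᵀ
v_2 = (4, 12, -16)ᵀ
v_3 = (0, 1, 0)ᵀ

Let N = A − (1)·I. We want v_3 with N^3 v_3 = 0 but N^2 v_3 ≠ 0; then v_{j-1} := N · v_j for j = 3, …, 2.

Pick v_3 = (0, 1, 0)ᵀ.
Then v_2 = N · v_3 = (4, 12, -16)ᵀ.
Then v_1 = N · v_2 = (0, -12, 16)ᵀ.

Sanity check: (A − (1)·I) v_1 = (0, 0, 0)ᵀ = 0. ✓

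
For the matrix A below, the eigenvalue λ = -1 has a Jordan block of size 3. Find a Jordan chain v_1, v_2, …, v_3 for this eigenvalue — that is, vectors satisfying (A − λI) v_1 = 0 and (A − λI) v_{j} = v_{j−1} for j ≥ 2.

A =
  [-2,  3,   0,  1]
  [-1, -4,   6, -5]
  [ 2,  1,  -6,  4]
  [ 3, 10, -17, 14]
A Jordan chain for λ = -1 of length 3:
v_1 = (1, 1, -1, -2)ᵀ
v_2 = (-1, -1, 2, 3)ᵀ
v_3 = (1, 0, 0, 0)ᵀ

Let N = A − (-1)·I. We want v_3 with N^3 v_3 = 0 but N^2 v_3 ≠ 0; then v_{j-1} := N · v_j for j = 3, …, 2.

Pick v_3 = (1, 0, 0, 0)ᵀ.
Then v_2 = N · v_3 = (-1, -1, 2, 3)ᵀ.
Then v_1 = N · v_2 = (1, 1, -1, -2)ᵀ.

Sanity check: (A − (-1)·I) v_1 = (0, 0, 0, 0)ᵀ = 0. ✓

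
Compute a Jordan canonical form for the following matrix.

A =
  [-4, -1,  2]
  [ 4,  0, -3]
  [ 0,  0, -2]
J_3(-2)

The characteristic polynomial is
  det(x·I − A) = x^3 + 6*x^2 + 12*x + 8 = (x + 2)^3

Eigenvalues and multiplicities (the geometric multiplicity of λ is n − rank(A − λI), which equals the number of Jordan blocks for λ):
  λ = -2: algebraic multiplicity = 3, geometric multiplicity = 1

Determining the block sizes for each eigenvalue:
  λ = -2: one block (gm = 1), so the single block has size am = 3 → block sizes [3]

Assembling the blocks gives a Jordan form
J =
  [-2,  1,  0]
  [ 0, -2,  1]
  [ 0,  0, -2]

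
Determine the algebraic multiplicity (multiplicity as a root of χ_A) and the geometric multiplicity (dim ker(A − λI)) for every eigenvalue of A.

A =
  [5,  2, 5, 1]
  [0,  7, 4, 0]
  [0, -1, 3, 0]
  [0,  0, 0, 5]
λ = 5: alg = 4, geom = 2

Step 1 — factor the characteristic polynomial to read off the algebraic multiplicities:
  χ_A(x) = (x - 5)^4

Step 2 — compute geometric multiplicities via the rank-nullity identity g(λ) = n − rank(A − λI):
  rank(A − (5)·I) = 2, so dim ker(A − (5)·I) = n − 2 = 2

Summary:
  λ = 5: algebraic multiplicity = 4, geometric multiplicity = 2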